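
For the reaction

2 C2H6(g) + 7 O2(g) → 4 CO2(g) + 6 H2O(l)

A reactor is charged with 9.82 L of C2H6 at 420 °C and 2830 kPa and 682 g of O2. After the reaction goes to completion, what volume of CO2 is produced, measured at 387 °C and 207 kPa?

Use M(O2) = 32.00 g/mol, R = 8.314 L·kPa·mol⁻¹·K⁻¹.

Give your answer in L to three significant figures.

n(C2H6) = PV/RT = (2830 × 9.82) / (8.314 × 693.15) = 4.822 mol
n(O2) = 682 / 32.00 = 21.31 mol
For 4.822 mol C2H6, stoichiometry requires (7/2) × 4.822 = 16.88 mol O2; 21.31 mol is available, so C2H6 is limiting.
n(CO2) = (4/2) × 4.822 = 9.644 mol
V(CO2) = nRT/P = 9.644 × 8.314 × 660.15 / 207 = 255.7 L

256 L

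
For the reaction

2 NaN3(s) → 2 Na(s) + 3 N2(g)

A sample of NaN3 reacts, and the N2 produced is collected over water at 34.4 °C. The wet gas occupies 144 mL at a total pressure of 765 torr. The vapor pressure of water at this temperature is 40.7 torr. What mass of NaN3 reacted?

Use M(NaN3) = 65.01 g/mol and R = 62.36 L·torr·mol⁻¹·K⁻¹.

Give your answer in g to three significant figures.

P(N2) = 765 − 40.7 = 724.3 torr
n(N2) = PV/RT = (724.3 × 0.1440) / (62.36 × 307.55) = 0.005438 mol
n(NaN3) = (2/3) × 0.005438 = 0.003625 mol
m(NaN3) = 0.003625 × 65.01 = 0.2357 g

0.236 g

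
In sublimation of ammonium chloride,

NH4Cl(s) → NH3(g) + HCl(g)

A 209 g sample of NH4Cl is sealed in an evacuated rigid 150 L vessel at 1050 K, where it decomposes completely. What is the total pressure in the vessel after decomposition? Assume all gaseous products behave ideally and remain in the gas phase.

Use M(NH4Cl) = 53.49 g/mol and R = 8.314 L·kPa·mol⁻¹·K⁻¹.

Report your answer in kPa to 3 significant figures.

n(NH4Cl) = 209 / 53.49 = 3.907 mol
n(gas produced) = (2/1) × 3.907 = 7.814 mol
P = nRT/V = 7.814 × 8.314 × 1050 / 150 = 454.8 kPa

455 kPa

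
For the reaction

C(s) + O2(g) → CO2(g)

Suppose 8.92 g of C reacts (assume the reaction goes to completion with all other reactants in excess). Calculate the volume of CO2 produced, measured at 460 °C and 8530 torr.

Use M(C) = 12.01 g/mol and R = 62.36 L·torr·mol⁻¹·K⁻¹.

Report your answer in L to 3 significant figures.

3.98 L

n(C) = 8.920 / 12.01 = 0.7427 mol
n(CO2) = (1/1) × 0.7427 = 0.7427 mol
V = nRT/P = 0.7427 × 62.36 × 733.15 / 8530 = 3.981 L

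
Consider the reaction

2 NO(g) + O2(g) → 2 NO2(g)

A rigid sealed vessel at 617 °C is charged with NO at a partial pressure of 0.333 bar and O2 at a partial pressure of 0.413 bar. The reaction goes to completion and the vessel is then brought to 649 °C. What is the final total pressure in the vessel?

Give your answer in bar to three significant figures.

Because the vessel is rigid and T is held at 617 °C, work the stoichiometry in partial pressures (P_i = n_iRT/V).
P(O2) required for 0.333 bar of NO = (1/2) × 0.333 = 0.1665 bar; available 0.413 bar, so NO is limiting.
P(O2) remaining = 0.413 − (1/2) × 0.333 = 0.2465 bar
P(gaseous products) = (2)/2 × 0.333 = 0.3330 bar
P_total at 617 °C = 0.2465 + 0.3330 = 0.5795 bar
Scaling to 649 °C: P = 0.5795 × 922.15/890.15 = 0.6003 bar

0.600 bar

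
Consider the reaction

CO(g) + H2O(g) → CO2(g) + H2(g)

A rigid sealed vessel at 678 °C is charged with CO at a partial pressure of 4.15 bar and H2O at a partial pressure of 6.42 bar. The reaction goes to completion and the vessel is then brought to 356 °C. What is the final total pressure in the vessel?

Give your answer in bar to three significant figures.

At constant V, partial pressures at 678 °C are proportional to moles, so apply stoichiometry directly to pressures.
P(H2O) required for 4.15 bar of CO = (1/1) × 4.15 = 4.150 bar; available 6.42 bar, so CO is limiting.
P(H2O) remaining = 6.42 − (1/1) × 4.15 = 2.270 bar
P(gaseous products) = (1+1)/1 × 4.15 = 8.300 bar
P_total at 678 °C = 2.270 + 8.300 = 10.57 bar
Scaling to 356 °C: P = 10.57 × 629.15/951.15 = 6.992 bar

6.99 bar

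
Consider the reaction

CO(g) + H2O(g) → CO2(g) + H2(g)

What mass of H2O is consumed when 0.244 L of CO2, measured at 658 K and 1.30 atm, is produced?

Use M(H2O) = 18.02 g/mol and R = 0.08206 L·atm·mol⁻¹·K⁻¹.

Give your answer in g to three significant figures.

0.106 g

n(CO2) = PV/RT = (1.30 × 0.244) / (0.08206 × 658) = 0.005875 mol
n(H2O) = (1/1) × 0.005875 = 0.005875 mol
m(H2O) = 0.005875 × 18.02 = 0.1059 g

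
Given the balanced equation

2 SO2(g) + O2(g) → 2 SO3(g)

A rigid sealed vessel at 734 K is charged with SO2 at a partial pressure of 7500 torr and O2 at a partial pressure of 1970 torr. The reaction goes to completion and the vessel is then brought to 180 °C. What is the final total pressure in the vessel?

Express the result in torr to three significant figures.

At constant V, partial pressures at 734 K are proportional to moles, so apply stoichiometry directly to pressures.
P(O2) required for 7500 torr of SO2 = (1/2) × 7500 = 3750 torr; available 1970 torr, so O2 is limiting.
P(SO2) remaining = 7500 − (2/1) × 1970 = 3560 torr
P(gaseous products) = (2)/1 × 1970 = 3940 torr
P_total at 734 K = 3560 + 3940 = 7500 torr
Scaling to 180 °C: P = 7500 × 453.15/734 = 4630 torr

4630 torr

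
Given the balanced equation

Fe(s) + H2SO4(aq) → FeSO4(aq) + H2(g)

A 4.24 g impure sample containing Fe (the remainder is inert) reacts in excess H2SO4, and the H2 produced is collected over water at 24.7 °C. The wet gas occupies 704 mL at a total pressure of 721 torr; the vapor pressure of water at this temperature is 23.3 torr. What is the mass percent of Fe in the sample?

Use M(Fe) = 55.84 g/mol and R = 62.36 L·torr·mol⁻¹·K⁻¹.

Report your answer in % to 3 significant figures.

34.8 %

P(H2) = 721 − 23.3 = 697.7 torr
n(H2) = PV/RT = (697.7 × 0.7040) / (62.36 × 297.85) = 0.02644 mol
n(Fe) = (1/1) × 0.02644 = 0.02644 mol
m(Fe) = 0.02644 × 55.84 = 1.476 g
%Fe = 1.476 / 4.24 × 100 = 34.81%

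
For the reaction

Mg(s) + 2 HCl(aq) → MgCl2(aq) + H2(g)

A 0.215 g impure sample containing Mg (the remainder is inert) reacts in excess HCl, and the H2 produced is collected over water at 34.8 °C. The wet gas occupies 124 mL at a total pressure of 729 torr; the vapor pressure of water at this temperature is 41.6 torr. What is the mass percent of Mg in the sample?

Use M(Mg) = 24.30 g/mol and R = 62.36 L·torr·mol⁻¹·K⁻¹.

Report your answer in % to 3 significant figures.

50.2 %

P(H2) = 729 − 41.6 = 687.4 torr
n(H2) = PV/RT = (687.4 × 0.1240) / (62.36 × 307.95) = 0.004439 mol
n(Mg) = (1/1) × 0.004439 = 0.004439 mol
m(Mg) = 0.004439 × 24.30 = 0.1079 g
%Mg = 0.1079 / 0.215 × 100 = 50.19%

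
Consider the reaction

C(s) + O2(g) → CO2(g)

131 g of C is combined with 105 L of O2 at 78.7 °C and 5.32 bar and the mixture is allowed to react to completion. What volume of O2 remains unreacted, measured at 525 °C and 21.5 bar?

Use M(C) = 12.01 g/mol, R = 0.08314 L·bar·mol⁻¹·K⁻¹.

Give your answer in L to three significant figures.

n(C) = 131 / 12.01 = 10.91 mol
n(O2) = PV/RT = (5.32 × 105) / (0.08314 × 351.85) = 19.10 mol
For 10.91 mol C, stoichiometry requires (1/1) × 10.91 = 10.91 mol O2; 19.10 mol is available, so C is limiting.
n(O2) consumed = (1/1) × 10.91 = 10.91 mol; remaining = 19.10 − 10.91 = 8.190 mol
V(O2) = nRT/P = 8.190 × 0.08314 × 798.15 / 21.5 = 25.28 L

25.3 L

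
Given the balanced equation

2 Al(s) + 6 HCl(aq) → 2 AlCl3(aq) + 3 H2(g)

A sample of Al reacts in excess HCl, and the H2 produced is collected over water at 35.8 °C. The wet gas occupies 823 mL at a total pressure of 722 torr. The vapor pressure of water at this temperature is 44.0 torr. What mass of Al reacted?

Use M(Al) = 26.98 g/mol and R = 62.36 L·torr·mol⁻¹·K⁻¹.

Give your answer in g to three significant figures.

0.521 g

P(H2) = 722 − 44.0 = 678.0 torr
n(H2) = PV/RT = (678.0 × 0.8230) / (62.36 × 308.95) = 0.02896 mol
n(Al) = (2/3) × 0.02896 = 0.01931 mol
m(Al) = 0.01931 × 26.98 = 0.5210 g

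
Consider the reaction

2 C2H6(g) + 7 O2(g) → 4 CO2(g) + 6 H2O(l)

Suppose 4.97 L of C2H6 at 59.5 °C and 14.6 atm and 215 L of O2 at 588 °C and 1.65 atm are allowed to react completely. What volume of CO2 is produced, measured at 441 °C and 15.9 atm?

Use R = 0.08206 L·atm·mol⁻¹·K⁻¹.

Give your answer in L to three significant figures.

10.6 L

n(C2H6) = PV/RT = (14.6 × 4.97) / (0.08206 × 332.65) = 2.658 mol
n(O2) = PV/RT = (1.65 × 215) / (0.08206 × 861.15) = 5.020 mol
For 2.658 mol C2H6, stoichiometry requires (7/2) × 2.658 = 9.303 mol O2; 5.020 mol is available, so O2 is limiting.
n(CO2) = (4/7) × 5.020 = 2.869 mol
V(CO2) = nRT/P = 2.869 × 0.08206 × 714.15 / 15.9 = 10.57 L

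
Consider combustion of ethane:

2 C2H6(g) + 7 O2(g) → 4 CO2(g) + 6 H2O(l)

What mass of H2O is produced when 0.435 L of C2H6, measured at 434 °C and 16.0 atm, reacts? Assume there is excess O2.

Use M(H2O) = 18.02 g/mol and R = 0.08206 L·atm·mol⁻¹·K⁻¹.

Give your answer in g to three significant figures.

6.48 g

n(C2H6) = PV/RT = (16.0 × 0.435) / (0.08206 × 707.15) = 0.1199 mol
n(H2O) = (6/2) × 0.1199 = 0.3597 mol
m(H2O) = 0.3597 × 18.02 = 6.482 g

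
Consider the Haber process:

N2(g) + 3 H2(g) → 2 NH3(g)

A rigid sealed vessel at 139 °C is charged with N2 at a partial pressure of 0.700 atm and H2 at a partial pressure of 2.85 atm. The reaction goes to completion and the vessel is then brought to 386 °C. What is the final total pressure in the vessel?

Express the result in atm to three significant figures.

3.44 atm

At constant V, partial pressures at 139 °C are proportional to moles, so apply stoichiometry directly to pressures.
P(H2) required for 0.700 atm of N2 = (3/1) × 0.700 = 2.100 atm; available 2.85 atm, so N2 is limiting.
P(H2) remaining = 2.85 − (3/1) × 0.700 = 0.7500 atm
P(gaseous products) = (2)/1 × 0.700 = 1.400 atm
P_total at 139 °C = 0.7500 + 1.400 = 2.150 atm
Scaling to 386 °C: P = 2.150 × 659.15/412.15 = 3.438 atm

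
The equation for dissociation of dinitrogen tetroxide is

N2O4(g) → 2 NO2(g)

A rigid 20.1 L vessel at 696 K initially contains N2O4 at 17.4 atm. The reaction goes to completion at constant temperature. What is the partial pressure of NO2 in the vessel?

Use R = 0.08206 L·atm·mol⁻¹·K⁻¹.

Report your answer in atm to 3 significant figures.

34.8 atm

n(N2O4)₀ = PV/RT = (17.4 × 20.1) / (0.08206 × 696) = 6.124 mol
n(NO2) = (2/1) × 6.124 = 12.25 mol
P(NO2) = nRT/V = 12.25 × 0.08206 × 696 / 20.1 = 34.81 atm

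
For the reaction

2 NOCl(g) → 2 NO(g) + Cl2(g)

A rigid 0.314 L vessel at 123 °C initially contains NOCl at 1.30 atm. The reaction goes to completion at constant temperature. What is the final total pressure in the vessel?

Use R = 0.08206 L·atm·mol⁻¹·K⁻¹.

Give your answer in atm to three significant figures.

Rigid vessel, constant T ⇒ P scales with total gas moles (2 → 3).
P_final = (3/2) × 1.30 = 1.950 atm

1.95 atm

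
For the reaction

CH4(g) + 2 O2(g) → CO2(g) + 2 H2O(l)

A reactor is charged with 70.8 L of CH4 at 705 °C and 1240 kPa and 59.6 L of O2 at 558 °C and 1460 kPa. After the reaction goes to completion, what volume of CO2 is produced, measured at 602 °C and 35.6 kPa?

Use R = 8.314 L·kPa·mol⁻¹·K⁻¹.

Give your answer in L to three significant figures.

n(CH4) = PV/RT = (1240 × 70.8) / (8.314 × 978.15) = 10.80 mol
n(O2) = PV/RT = (1460 × 59.6) / (8.314 × 831.15) = 12.59 mol
For 10.80 mol CH4, stoichiometry requires (2/1) × 10.80 = 21.60 mol O2; 12.59 mol is available, so O2 is limiting.
n(CO2) = (1/2) × 12.59 = 6.295 mol
V(CO2) = nRT/P = 6.295 × 8.314 × 875.15 / 35.6 = 1287 L

1290 L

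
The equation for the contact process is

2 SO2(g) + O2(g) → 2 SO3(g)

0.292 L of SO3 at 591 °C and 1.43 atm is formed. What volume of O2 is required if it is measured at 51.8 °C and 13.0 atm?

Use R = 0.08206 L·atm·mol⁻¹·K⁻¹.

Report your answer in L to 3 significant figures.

n(SO3) = PV/RT = (1.43 × 0.292) / (0.08206 × 864.15) = 0.005888 mol
n(O2) = (1/2) × 0.005888 = 0.002944 mol
V = nRT/P = 0.002944 × 0.08206 × 324.95 / 13.0 = 0.006039 L

0.00604 L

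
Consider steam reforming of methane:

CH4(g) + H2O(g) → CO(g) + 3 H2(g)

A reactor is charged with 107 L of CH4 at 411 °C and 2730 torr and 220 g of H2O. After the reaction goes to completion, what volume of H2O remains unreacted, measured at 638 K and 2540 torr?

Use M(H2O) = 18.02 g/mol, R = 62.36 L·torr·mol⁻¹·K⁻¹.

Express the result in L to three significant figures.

n(CH4) = PV/RT = (2730 × 107) / (62.36 × 684.15) = 6.847 mol
n(H2O) = 220 / 18.02 = 12.21 mol
For 6.847 mol CH4, stoichiometry requires (1/1) × 6.847 = 6.847 mol H2O; 12.21 mol is available, so CH4 is limiting.
n(H2O) consumed = (1/1) × 6.847 = 6.847 mol; remaining = 12.21 − 6.847 = 5.363 mol
V(H2O) = nRT/P = 5.363 × 62.36 × 638 / 2540 = 84.00 L

84.0 L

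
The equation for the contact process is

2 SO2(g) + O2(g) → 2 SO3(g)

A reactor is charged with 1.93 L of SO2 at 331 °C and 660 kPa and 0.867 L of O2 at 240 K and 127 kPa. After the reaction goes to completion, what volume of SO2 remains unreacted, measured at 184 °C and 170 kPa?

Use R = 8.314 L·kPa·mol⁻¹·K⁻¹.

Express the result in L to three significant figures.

n(SO2) = PV/RT = (660 × 1.93) / (8.314 × 604.15) = 0.2536 mol
n(O2) = PV/RT = (127 × 0.867) / (8.314 × 240) = 0.05518 mol
For 0.2536 mol SO2, stoichiometry requires (1/2) × 0.2536 = 0.1268 mol O2; 0.05518 mol is available, so O2 is limiting.
n(SO2) consumed = (2/1) × 0.05518 = 0.1104 mol; remaining = 0.2536 − 0.1104 = 0.1432 mol
V(SO2) = nRT/P = 0.1432 × 8.314 × 457.15 / 170 = 3.202 L

3.20 L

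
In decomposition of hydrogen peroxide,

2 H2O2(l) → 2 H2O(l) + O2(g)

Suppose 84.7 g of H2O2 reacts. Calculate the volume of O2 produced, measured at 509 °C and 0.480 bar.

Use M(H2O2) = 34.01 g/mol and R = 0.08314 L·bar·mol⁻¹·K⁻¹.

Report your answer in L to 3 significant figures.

n(H2O2) = 84.70 / 34.01 = 2.490 mol
n(O2) = (1/2) × 2.490 = 1.245 mol
V = nRT/P = 1.245 × 0.08314 × 782.15 / 0.480 = 168.7 L

169 L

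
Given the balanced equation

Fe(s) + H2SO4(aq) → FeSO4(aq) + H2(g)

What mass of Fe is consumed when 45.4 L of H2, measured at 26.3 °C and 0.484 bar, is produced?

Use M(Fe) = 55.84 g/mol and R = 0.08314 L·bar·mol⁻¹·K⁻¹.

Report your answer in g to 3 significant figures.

49.3 g

n(H2) = PV/RT = (0.484 × 45.4) / (0.08314 × 299.45) = 0.8826 mol
n(Fe) = (1/1) × 0.8826 = 0.8826 mol
m(Fe) = 0.8826 × 55.84 = 49.28 g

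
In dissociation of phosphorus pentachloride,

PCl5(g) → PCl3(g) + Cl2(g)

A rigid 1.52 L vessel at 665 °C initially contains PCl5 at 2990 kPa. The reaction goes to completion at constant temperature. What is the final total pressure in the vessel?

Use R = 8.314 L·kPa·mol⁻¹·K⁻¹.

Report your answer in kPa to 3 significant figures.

5980 kPa

Since T and V are fixed, P_final/P_initial = n_final/n_initial = 2/1.
P_final = (2/1) × 2990 = 5980 kPa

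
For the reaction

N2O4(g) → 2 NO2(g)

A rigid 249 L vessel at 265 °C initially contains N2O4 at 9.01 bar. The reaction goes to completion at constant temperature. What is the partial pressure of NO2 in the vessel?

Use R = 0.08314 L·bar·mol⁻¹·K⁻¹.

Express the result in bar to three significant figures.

18.0 bar

n(N2O4)₀ = PV/RT = (9.01 × 249) / (0.08314 × 538.15) = 50.14 mol
n(NO2) = (2/1) × 50.14 = 100.3 mol
P(NO2) = nRT/V = 100.3 × 0.08314 × 538.15 / 249 = 18.02 bar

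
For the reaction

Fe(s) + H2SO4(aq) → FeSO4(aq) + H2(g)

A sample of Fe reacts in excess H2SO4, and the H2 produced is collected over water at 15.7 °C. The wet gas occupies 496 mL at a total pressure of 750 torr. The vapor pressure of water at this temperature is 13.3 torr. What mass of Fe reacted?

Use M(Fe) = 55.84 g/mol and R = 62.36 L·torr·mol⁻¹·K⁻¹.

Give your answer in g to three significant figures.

1.13 g

P(H2) = 750 − 13.3 = 736.7 torr
n(H2) = PV/RT = (736.7 × 0.4960) / (62.36 × 288.85) = 0.02029 mol
n(Fe) = (1/1) × 0.02029 = 0.02029 mol
m(Fe) = 0.02029 × 55.84 = 1.133 g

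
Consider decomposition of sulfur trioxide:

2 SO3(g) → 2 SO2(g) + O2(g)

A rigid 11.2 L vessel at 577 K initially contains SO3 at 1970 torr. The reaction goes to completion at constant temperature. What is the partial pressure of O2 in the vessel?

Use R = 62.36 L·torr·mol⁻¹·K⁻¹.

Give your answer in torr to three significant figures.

n(SO3)₀ = PV/RT = (1970 × 11.2) / (62.36 × 577) = 0.6132 mol
n(O2) = (1/2) × 0.6132 = 0.3066 mol
P(O2) = nRT/V = 0.3066 × 62.36 × 577 / 11.2 = 985.0 torr

985 torr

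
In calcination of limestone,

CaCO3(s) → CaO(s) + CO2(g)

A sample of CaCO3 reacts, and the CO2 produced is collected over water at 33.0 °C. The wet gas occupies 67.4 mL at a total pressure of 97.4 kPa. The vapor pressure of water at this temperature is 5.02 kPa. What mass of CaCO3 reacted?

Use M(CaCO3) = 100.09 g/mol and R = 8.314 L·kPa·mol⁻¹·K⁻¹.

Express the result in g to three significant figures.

0.245 g

P(CO2) = 97.4 − 5.02 = 92.38 kPa
n(CO2) = PV/RT = (92.38 × 0.06740) / (8.314 × 306.15) = 0.002446 mol
n(CaCO3) = (1/1) × 0.002446 = 0.002446 mol
m(CaCO3) = 0.002446 × 100.09 = 0.2448 g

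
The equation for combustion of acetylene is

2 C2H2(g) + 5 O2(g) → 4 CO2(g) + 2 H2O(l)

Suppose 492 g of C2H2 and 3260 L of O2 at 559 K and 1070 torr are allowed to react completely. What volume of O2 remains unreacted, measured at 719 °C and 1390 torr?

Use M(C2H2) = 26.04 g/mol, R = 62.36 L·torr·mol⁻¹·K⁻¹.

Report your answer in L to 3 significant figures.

n(C2H2) = 492 / 26.04 = 18.89 mol
n(O2) = PV/RT = (1070 × 3260) / (62.36 × 559) = 100.1 mol
For 18.89 mol C2H2, stoichiometry requires (5/2) × 18.89 = 47.23 mol O2; 100.1 mol is available, so C2H2 is limiting.
n(O2) consumed = (5/2) × 18.89 = 47.23 mol; remaining = 100.1 − 47.23 = 52.87 mol
V(O2) = nRT/P = 52.87 × 62.36 × 992.15 / 1390 = 2353 L

2350 L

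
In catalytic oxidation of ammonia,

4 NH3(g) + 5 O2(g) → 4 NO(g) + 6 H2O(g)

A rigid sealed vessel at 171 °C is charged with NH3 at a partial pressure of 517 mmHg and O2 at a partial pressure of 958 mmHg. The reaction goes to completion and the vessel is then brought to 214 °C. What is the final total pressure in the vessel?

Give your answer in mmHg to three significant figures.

Because the vessel is rigid and T is held at 171 °C, work the stoichiometry in partial pressures (P_i = n_iRT/V).
P(O2) required for 517 mmHg of NH3 = (5/4) × 517 = 646.2 mmHg; available 958 mmHg, so NH3 is limiting.
P(O2) remaining = 958 − (5/4) × 517 = 311.8 mmHg
P(gaseous products) = (4+6)/4 × 517 = 1292 mmHg
P_total at 171 °C = 311.8 + 1292 = 1604 mmHg
Scaling to 214 °C: P = 1604 × 487.15/444.15 = 1759 mmHg

1760 mmHg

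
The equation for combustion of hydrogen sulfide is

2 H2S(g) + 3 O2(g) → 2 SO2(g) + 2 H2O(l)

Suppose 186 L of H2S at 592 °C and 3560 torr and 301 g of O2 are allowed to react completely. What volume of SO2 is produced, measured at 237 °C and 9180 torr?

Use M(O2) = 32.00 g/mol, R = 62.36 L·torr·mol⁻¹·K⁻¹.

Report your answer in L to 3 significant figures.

n(H2S) = PV/RT = (3560 × 186) / (62.36 × 865.15) = 12.27 mol
n(O2) = 301 / 32.00 = 9.406 mol
For 12.27 mol H2S, stoichiometry requires (3/2) × 12.27 = 18.41 mol O2; 9.406 mol is available, so O2 is limiting.
n(SO2) = (2/3) × 9.406 = 6.271 mol
V(SO2) = nRT/P = 6.271 × 62.36 × 510.15 / 9180 = 21.73 L

21.7 L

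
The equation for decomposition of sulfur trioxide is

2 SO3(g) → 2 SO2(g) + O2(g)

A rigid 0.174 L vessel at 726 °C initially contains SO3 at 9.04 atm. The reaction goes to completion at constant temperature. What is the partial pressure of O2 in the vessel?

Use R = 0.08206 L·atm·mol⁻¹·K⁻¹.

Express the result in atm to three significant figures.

n(SO3)₀ = PV/RT = (9.04 × 0.174) / (0.08206 × 999.15) = 0.01918 mol
n(O2) = (1/2) × 0.01918 = 0.009590 mol
P(O2) = nRT/V = 0.009590 × 0.08206 × 999.15 / 0.174 = 4.519 atm

4.52 atm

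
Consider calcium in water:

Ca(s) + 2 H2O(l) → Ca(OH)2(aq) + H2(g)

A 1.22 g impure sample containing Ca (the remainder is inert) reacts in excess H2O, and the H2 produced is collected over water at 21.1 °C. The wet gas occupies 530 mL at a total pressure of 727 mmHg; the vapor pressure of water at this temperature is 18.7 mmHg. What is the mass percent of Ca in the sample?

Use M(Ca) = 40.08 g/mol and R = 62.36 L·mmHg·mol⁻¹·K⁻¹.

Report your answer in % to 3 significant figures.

P(H2) = 727 − 18.7 = 708.3 mmHg
n(H2) = PV/RT = (708.3 × 0.5300) / (62.36 × 294.25) = 0.02046 mol
n(Ca) = (1/1) × 0.02046 = 0.02046 mol
m(Ca) = 0.02046 × 40.08 = 0.8200 g
%Ca = 0.8200 / 1.22 × 100 = 67.21%

67.2 %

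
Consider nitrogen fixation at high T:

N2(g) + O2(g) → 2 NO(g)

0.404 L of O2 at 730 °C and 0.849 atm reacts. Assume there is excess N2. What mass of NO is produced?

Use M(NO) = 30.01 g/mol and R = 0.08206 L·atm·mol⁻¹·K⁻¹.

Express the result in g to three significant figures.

0.250 g

n(O2) = PV/RT = (0.849 × 0.404) / (0.08206 × 1003.15) = 0.004167 mol
n(NO) = (2/1) × 0.004167 = 0.008334 mol
m(NO) = 0.008334 × 30.01 = 0.2501 g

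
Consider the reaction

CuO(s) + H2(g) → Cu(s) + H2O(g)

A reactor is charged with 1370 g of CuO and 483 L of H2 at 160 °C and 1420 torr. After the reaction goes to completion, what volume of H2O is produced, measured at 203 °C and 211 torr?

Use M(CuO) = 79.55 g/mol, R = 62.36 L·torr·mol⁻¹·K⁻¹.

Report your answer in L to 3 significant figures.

2420 L

n(CuO) = 1370 / 79.55 = 17.22 mol
n(H2) = PV/RT = (1420 × 483) / (62.36 × 433.15) = 25.39 mol
For 17.22 mol CuO, stoichiometry requires (1/1) × 17.22 = 17.22 mol H2; 25.39 mol is available, so CuO is limiting.
n(H2O) = (1/1) × 17.22 = 17.22 mol
V(H2O) = nRT/P = 17.22 × 62.36 × 476.15 / 211 = 2423 L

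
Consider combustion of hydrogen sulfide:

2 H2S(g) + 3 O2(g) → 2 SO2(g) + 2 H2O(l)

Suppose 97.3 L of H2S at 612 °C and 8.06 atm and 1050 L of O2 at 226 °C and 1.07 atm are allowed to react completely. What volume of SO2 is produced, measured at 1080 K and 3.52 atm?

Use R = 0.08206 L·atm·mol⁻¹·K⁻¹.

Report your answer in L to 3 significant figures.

272 L

n(H2S) = PV/RT = (8.06 × 97.3) / (0.08206 × 885.15) = 10.80 mol
n(O2) = PV/RT = (1.07 × 1050) / (0.08206 × 499.15) = 27.43 mol
For 10.80 mol H2S, stoichiometry requires (3/2) × 10.80 = 16.20 mol O2; 27.43 mol is available, so H2S is limiting.
n(SO2) = (2/2) × 10.80 = 10.80 mol
V(SO2) = nRT/P = 10.80 × 0.08206 × 1080 / 3.52 = 271.9 L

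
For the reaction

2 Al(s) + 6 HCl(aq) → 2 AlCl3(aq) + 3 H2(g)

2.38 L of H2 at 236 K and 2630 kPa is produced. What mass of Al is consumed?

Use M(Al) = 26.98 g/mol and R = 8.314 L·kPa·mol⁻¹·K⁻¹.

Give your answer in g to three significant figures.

n(H2) = PV/RT = (2630 × 2.38) / (8.314 × 236) = 3.190 mol
n(Al) = (2/3) × 3.190 = 2.127 mol
m(Al) = 2.127 × 26.98 = 57.39 g

57.4 g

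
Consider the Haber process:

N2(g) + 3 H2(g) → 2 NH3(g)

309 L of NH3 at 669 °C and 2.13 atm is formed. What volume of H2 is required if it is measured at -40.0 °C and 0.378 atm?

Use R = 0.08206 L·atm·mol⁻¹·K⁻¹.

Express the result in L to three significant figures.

646 L

n(NH3) = PV/RT = (2.13 × 309) / (0.08206 × 942.15) = 8.513 mol
n(H2) = (3/2) × 8.513 = 12.77 mol
V = nRT/P = 12.77 × 0.08206 × 233.15 / 0.378 = 646.3 L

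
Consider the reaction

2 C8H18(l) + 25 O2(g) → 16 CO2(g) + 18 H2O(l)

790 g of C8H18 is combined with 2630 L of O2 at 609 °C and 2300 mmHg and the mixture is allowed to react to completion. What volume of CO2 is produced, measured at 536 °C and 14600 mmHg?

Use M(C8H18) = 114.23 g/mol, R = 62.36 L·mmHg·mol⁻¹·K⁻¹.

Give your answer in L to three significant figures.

n(C8H18) = 790 / 114.23 = 6.916 mol
n(O2) = PV/RT = (2300 × 2630) / (62.36 × 882.15) = 110.0 mol
For 6.916 mol C8H18, stoichiometry requires (25/2) × 6.916 = 86.45 mol O2; 110.0 mol is available, so C8H18 is limiting.
n(CO2) = (16/2) × 6.916 = 55.33 mol
V(CO2) = nRT/P = 55.33 × 62.36 × 809.15 / 14600 = 191.2 L

191 L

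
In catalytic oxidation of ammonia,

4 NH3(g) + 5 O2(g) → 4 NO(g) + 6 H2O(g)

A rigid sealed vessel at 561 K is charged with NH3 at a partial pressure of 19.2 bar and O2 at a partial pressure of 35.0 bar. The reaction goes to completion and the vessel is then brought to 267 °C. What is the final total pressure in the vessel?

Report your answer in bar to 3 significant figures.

56.8 bar

Because the vessel is rigid and T is held at 561 K, work the stoichiometry in partial pressures (P_i = n_iRT/V).
P(O2) required for 19.2 bar of NH3 = (5/4) × 19.2 = 24.00 bar; available 35.0 bar, so NH3 is limiting.
P(O2) remaining = 35.0 − (5/4) × 19.2 = 11.00 bar
P(gaseous products) = (4+6)/4 × 19.2 = 48.00 bar
P_total at 561 K = 11.00 + 48.00 = 59.00 bar
Scaling to 267 °C: P = 59.00 × 540.15/561 = 56.81 bar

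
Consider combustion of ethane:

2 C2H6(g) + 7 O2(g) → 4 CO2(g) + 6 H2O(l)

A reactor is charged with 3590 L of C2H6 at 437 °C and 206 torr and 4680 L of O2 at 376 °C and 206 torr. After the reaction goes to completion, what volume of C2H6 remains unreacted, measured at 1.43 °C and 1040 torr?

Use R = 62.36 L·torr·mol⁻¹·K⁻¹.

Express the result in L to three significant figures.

163 L

n(C2H6) = PV/RT = (206 × 3590) / (62.36 × 710.15) = 16.70 mol
n(O2) = PV/RT = (206 × 4680) / (62.36 × 649.15) = 23.82 mol
For 16.70 mol C2H6, stoichiometry requires (7/2) × 16.70 = 58.45 mol O2; 23.82 mol is available, so O2 is limiting.
n(C2H6) consumed = (2/7) × 23.82 = 6.806 mol; remaining = 16.70 − 6.806 = 9.894 mol
V(C2H6) = nRT/P = 9.894 × 62.36 × 274.58 / 1040 = 162.9 L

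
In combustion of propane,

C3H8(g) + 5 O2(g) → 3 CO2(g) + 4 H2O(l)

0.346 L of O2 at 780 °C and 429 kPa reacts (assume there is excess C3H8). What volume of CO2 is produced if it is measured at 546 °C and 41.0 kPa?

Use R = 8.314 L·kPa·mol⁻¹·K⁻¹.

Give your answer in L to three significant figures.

n(O2) = PV/RT = (429 × 0.346) / (8.314 × 1053.15) = 0.01695 mol
n(CO2) = (3/5) × 0.01695 = 0.01017 mol
V = nRT/P = 0.01017 × 8.314 × 819.15 / 41.0 = 1.689 L

1.69 L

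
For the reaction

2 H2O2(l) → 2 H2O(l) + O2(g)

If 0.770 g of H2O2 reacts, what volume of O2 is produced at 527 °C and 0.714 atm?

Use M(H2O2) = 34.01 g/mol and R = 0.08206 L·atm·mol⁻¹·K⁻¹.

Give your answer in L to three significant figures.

n(H2O2) = 0.7700 / 34.01 = 0.02264 mol
n(O2) = (1/2) × 0.02264 = 0.01132 mol
V = nRT/P = 0.01132 × 0.08206 × 800.15 / 0.714 = 1.041 L

1.04 L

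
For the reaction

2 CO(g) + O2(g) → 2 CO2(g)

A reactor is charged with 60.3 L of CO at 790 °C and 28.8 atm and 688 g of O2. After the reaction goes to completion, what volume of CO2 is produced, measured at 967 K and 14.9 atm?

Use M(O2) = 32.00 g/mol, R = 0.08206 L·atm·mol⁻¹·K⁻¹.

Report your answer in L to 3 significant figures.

106 L

n(CO) = PV/RT = (28.8 × 60.3) / (0.08206 × 1063.15) = 19.91 mol
n(O2) = 688 / 32.00 = 21.50 mol
For 19.91 mol CO, stoichiometry requires (1/2) × 19.91 = 9.955 mol O2; 21.50 mol is available, so CO is limiting.
n(CO2) = (2/2) × 19.91 = 19.91 mol
V(CO2) = nRT/P = 19.91 × 0.08206 × 967 / 14.9 = 106.0 L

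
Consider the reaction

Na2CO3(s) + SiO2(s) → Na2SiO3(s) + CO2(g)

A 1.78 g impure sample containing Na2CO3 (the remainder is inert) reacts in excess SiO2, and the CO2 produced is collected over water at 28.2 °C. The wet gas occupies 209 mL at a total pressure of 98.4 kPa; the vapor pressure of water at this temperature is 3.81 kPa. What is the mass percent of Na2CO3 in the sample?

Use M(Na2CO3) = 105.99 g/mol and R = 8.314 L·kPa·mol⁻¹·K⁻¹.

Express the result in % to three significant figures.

47.0 %

P(CO2) = 98.4 − 3.81 = 94.59 kPa
n(CO2) = PV/RT = (94.59 × 0.2090) / (8.314 × 301.35) = 0.007891 mol
n(Na2CO3) = (1/1) × 0.007891 = 0.007891 mol
m(Na2CO3) = 0.007891 × 105.99 = 0.8364 g
%Na2CO3 = 0.8364 / 1.78 × 100 = 46.99%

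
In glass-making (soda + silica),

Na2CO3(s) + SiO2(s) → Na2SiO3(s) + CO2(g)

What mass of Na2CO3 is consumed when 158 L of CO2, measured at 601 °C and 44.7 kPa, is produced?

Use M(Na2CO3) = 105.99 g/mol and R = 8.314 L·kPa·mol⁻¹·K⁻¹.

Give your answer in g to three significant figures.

103 g

n(CO2) = PV/RT = (44.7 × 158) / (8.314 × 874.15) = 0.9718 mol
n(Na2CO3) = (1/1) × 0.9718 = 0.9718 mol
m(Na2CO3) = 0.9718 × 105.99 = 103.0 g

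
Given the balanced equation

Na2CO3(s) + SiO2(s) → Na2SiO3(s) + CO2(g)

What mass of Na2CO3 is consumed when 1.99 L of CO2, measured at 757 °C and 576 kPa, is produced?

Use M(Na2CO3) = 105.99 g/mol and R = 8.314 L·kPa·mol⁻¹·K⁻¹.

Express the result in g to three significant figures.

14.2 g

n(CO2) = PV/RT = (576 × 1.99) / (8.314 × 1030.15) = 0.1338 mol
n(Na2CO3) = (1/1) × 0.1338 = 0.1338 mol
m(Na2CO3) = 0.1338 × 105.99 = 14.18 g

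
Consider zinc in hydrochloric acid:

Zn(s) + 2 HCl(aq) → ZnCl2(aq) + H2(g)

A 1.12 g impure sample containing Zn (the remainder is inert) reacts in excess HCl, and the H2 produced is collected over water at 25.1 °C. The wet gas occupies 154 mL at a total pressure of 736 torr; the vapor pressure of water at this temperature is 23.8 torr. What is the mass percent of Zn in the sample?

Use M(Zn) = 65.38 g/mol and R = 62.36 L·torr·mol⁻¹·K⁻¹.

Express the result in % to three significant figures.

34.4 %

P(H2) = 736 − 23.8 = 712.2 torr
n(H2) = PV/RT = (712.2 × 0.1540) / (62.36 × 298.25) = 0.005897 mol
n(Zn) = (1/1) × 0.005897 = 0.005897 mol
m(Zn) = 0.005897 × 65.38 = 0.3855 g
%Zn = 0.3855 / 1.12 × 100 = 34.42%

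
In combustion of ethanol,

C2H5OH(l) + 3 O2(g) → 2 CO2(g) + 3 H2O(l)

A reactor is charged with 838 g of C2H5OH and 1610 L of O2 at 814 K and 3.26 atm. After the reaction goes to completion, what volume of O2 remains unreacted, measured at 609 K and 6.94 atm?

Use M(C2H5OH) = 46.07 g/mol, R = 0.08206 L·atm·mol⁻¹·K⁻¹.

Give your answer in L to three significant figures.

173 L

n(C2H5OH) = 838 / 46.07 = 18.19 mol
n(O2) = PV/RT = (3.26 × 1610) / (0.08206 × 814) = 78.58 mol
For 18.19 mol C2H5OH, stoichiometry requires (3/1) × 18.19 = 54.57 mol O2; 78.58 mol is available, so C2H5OH is limiting.
n(O2) consumed = (3/1) × 18.19 = 54.57 mol; remaining = 78.58 − 54.57 = 24.01 mol
V(O2) = nRT/P = 24.01 × 0.08206 × 609 / 6.94 = 172.9 L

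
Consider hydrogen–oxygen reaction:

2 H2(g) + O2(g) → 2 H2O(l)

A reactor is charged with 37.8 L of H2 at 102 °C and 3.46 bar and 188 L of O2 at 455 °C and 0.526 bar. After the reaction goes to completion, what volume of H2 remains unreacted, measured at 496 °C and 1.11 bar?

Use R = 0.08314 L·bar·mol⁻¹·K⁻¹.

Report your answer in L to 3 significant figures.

n(H2) = PV/RT = (3.46 × 37.8) / (0.08314 × 375.15) = 4.193 mol
n(O2) = PV/RT = (0.526 × 188) / (0.08314 × 728.15) = 1.633 mol
For 4.193 mol H2, stoichiometry requires (1/2) × 4.193 = 2.096 mol O2; 1.633 mol is available, so O2 is limiting.
n(H2) consumed = (2/1) × 1.633 = 3.266 mol; remaining = 4.193 − 3.266 = 0.9270 mol
V(H2) = nRT/P = 0.9270 × 0.08314 × 769.15 / 1.11 = 53.40 L

53.4 L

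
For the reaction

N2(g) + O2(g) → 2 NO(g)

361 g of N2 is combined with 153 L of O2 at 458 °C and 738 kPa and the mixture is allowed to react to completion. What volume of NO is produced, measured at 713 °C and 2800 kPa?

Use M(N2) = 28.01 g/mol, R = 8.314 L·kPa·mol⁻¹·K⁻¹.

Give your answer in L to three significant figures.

75.5 L

n(N2) = 361 / 28.01 = 12.89 mol
n(O2) = PV/RT = (738 × 153) / (8.314 × 731.15) = 18.58 mol
For 12.89 mol N2, stoichiometry requires (1/1) × 12.89 = 12.89 mol O2; 18.58 mol is available, so N2 is limiting.
n(NO) = (2/1) × 12.89 = 25.78 mol
V(NO) = nRT/P = 25.78 × 8.314 × 986.15 / 2800 = 75.49 L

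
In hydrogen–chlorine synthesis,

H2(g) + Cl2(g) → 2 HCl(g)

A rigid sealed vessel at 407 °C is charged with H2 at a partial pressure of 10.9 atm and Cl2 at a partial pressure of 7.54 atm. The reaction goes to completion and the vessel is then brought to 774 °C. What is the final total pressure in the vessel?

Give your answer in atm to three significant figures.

With V and T fixed, P_i ∝ n_i, so the mole ratios apply directly to partial pressures at 407 °C.
P(Cl2) required for 10.9 atm of H2 = (1/1) × 10.9 = 10.90 atm; available 7.54 atm, so Cl2 is limiting.
P(H2) remaining = 10.9 − (1/1) × 7.54 = 3.360 atm
P(gaseous products) = (2)/1 × 7.54 = 15.08 atm
P_total at 407 °C = 3.360 + 15.08 = 18.44 atm
Scaling to 774 °C: P = 18.44 × 1047.15/680.15 = 28.39 atm

28.4 atm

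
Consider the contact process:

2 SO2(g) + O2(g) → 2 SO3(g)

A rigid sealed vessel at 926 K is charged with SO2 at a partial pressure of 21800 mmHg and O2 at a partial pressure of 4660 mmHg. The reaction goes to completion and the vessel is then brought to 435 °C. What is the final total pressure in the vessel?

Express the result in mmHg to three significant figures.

With V and T fixed, P_i ∝ n_i, so the mole ratios apply directly to partial pressures at 926 K.
P(O2) required for 21800 mmHg of SO2 = (1/2) × 21800 = 10900 mmHg; available 4660 mmHg, so O2 is limiting.
P(SO2) remaining = 21800 − (2/1) × 4660 = 12480 mmHg
P(gaseous products) = (2)/1 × 4660 = 9320 mmHg
P_total at 926 K = 12480 + 9320 = 21800 mmHg
Scaling to 435 °C: P = 21800 × 708.15/926 = 16670 mmHg

16700 mmHg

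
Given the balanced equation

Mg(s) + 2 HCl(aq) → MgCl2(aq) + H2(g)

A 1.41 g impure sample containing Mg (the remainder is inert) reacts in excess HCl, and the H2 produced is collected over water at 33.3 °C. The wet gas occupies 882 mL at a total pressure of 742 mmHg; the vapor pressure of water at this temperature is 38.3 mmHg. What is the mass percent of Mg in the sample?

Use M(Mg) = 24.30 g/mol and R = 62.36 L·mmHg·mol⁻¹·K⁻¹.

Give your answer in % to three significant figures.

56.0 %

P(H2) = 742 − 38.3 = 703.7 mmHg
n(H2) = PV/RT = (703.7 × 0.8820) / (62.36 × 306.45) = 0.03248 mol
n(Mg) = (1/1) × 0.03248 = 0.03248 mol
m(Mg) = 0.03248 × 24.30 = 0.7893 g
%Mg = 0.7893 / 1.41 × 100 = 55.98%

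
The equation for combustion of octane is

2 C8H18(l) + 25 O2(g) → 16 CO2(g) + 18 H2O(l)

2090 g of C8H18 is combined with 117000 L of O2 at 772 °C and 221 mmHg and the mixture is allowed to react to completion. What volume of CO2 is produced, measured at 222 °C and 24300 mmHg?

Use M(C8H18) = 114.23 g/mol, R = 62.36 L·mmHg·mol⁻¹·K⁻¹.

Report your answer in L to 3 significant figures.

186 L

n(C8H18) = 2090 / 114.23 = 18.30 mol
n(O2) = PV/RT = (221 × 117000) / (62.36 × 1045.15) = 396.7 mol
For 18.30 mol C8H18, stoichiometry requires (25/2) × 18.30 = 228.8 mol O2; 396.7 mol is available, so C8H18 is limiting.
n(CO2) = (16/2) × 18.30 = 146.4 mol
V(CO2) = nRT/P = 146.4 × 62.36 × 495.15 / 24300 = 186.0 L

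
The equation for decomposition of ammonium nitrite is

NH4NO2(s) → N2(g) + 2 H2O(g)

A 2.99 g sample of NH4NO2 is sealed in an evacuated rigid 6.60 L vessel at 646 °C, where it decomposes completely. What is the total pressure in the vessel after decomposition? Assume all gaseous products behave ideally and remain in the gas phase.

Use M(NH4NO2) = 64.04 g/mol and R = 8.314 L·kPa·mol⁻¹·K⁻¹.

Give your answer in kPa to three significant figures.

n(NH4NO2) = 2.99 / 64.04 = 0.04669 mol
n(gas produced) = (3/1) × 0.04669 = 0.1401 mol
P = nRT/V = 0.1401 × 8.314 × 919.15 / 6.60 = 162.2 kPa

162 kPa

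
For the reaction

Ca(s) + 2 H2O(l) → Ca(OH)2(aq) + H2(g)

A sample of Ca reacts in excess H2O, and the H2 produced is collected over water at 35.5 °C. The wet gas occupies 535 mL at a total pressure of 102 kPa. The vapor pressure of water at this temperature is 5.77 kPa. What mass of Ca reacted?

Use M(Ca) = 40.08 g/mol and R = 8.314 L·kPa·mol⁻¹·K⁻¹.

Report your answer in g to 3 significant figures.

P(H2) = 102 − 5.77 = 96.23 kPa
n(H2) = PV/RT = (96.23 × 0.5350) / (8.314 × 308.65) = 0.02006 mol
n(Ca) = (1/1) × 0.02006 = 0.02006 mol
m(Ca) = 0.02006 × 40.08 = 0.8040 g

0.804 g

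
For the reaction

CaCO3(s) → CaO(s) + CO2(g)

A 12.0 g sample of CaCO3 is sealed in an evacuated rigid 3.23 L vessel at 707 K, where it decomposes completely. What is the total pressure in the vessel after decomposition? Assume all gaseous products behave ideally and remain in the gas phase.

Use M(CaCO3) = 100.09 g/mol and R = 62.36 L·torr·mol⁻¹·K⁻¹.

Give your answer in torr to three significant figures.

n(CaCO3) = 12.0 / 100.09 = 0.1199 mol
n(gas produced) = (1/1) × 0.1199 = 0.1199 mol
P = nRT/V = 0.1199 × 62.36 × 707 / 3.23 = 1637 torr

1640 torr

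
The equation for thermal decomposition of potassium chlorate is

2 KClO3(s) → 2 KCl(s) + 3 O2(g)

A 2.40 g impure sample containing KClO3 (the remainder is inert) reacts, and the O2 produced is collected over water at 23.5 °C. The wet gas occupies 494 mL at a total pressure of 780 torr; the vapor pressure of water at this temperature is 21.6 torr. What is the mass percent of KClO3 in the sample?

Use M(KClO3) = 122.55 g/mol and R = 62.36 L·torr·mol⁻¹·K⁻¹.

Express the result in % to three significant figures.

P(O2) = 780 − 21.6 = 758.4 torr
n(O2) = PV/RT = (758.4 × 0.4940) / (62.36 × 296.65) = 0.02025 mol
n(KClO3) = (2/3) × 0.02025 = 0.01350 mol
m(KClO3) = 0.01350 × 122.55 = 1.654 g
%KClO3 = 1.654 / 2.40 × 100 = 68.92%

68.9 %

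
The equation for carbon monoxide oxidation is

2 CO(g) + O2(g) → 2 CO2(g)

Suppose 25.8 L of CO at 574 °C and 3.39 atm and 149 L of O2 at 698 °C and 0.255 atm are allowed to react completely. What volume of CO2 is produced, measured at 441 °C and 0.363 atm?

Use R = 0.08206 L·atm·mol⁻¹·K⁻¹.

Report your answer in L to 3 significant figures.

n(CO) = PV/RT = (3.39 × 25.8) / (0.08206 × 847.15) = 1.258 mol
n(O2) = PV/RT = (0.255 × 149) / (0.08206 × 971.15) = 0.4768 mol
For 1.258 mol CO, stoichiometry requires (1/2) × 1.258 = 0.6290 mol O2; 0.4768 mol is available, so O2 is limiting.
n(CO2) = (2/1) × 0.4768 = 0.9536 mol
V(CO2) = nRT/P = 0.9536 × 0.08206 × 714.15 / 0.363 = 154.0 L

154 L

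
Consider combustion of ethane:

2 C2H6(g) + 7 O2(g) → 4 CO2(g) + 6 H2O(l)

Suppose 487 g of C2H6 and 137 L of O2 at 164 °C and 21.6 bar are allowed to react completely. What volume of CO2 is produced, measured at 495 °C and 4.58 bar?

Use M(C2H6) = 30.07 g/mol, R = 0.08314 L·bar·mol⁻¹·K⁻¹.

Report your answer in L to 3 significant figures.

n(C2H6) = 487 / 30.07 = 16.20 mol
n(O2) = PV/RT = (21.6 × 137) / (0.08314 × 437.15) = 81.42 mol
For 16.20 mol C2H6, stoichiometry requires (7/2) × 16.20 = 56.70 mol O2; 81.42 mol is available, so C2H6 is limiting.
n(CO2) = (4/2) × 16.20 = 32.40 mol
V(CO2) = nRT/P = 32.40 × 0.08314 × 768.15 / 4.58 = 451.8 L

452 L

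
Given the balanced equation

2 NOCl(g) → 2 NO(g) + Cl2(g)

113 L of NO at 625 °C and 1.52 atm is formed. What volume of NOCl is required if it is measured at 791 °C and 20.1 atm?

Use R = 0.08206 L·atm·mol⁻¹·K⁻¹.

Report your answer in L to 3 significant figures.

10.1 L

n(NO) = PV/RT = (1.52 × 113) / (0.08206 × 898.15) = 2.330 mol
n(NOCl) = (2/2) × 2.330 = 2.330 mol
V = nRT/P = 2.330 × 0.08206 × 1064.15 / 20.1 = 10.12 L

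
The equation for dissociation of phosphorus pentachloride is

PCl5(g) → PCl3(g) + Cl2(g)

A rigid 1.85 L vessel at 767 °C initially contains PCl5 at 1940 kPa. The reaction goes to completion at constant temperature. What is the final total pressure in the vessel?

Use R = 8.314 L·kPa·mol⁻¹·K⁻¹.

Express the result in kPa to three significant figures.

3880 kPa

Since T and V are fixed, P_final/P_initial = n_final/n_initial = 2/1.
P_final = (2/1) × 1940 = 3880 kPa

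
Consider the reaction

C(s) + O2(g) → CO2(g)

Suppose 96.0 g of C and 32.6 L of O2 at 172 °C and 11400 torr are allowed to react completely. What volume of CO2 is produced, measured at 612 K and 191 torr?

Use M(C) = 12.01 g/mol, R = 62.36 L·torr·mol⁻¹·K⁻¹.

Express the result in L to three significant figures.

n(C) = 96.0 / 12.01 = 7.993 mol
n(O2) = PV/RT = (11400 × 32.6) / (62.36 × 445.15) = 13.39 mol
For 7.993 mol C, stoichiometry requires (1/1) × 7.993 = 7.993 mol O2; 13.39 mol is available, so C is limiting.
n(CO2) = (1/1) × 7.993 = 7.993 mol
V(CO2) = nRT/P = 7.993 × 62.36 × 612 / 191 = 1597 L

1600 L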